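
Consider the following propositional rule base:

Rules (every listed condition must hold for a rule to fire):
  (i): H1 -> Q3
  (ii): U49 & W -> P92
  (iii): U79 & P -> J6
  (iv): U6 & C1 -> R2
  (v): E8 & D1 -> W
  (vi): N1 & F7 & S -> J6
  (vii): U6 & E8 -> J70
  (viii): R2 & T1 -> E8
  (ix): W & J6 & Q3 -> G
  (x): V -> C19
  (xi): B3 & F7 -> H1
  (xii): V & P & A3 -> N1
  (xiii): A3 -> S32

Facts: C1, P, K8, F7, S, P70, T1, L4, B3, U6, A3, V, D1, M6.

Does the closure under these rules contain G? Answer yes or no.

Round 1: (iv) [U6 & C1 -> R2]; (x) [V -> C19]; (xi) [B3 & F7 -> H1]; (xii) [V & P & A3 -> N1]; (xiii) [A3 -> S32]. Adds R2, C19, H1, N1, S32.
Round 2: (i) [H1 -> Q3]; (vi) [N1 & F7 & S -> J6]; (viii) [R2 & T1 -> E8]. Adds Q3, J6, E8.
Round 3: (v) [E8 & D1 -> W]; (vii) [U6 & E8 -> J70]. Adds W, J70.
Round 4: (ix) [W & J6 & Q3 -> G]. Adds G.
G appears in round 4, so it is derivable.

yes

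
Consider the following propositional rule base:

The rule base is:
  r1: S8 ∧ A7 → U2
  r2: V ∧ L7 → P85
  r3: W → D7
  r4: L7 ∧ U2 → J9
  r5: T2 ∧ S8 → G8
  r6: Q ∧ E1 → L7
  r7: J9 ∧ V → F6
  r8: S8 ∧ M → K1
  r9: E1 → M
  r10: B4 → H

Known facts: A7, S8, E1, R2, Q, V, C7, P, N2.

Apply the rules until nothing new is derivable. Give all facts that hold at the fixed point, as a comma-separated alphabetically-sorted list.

A7, C7, E1, F6, J9, K1, L7, M, N2, P, P85, Q, R2, S8, U2, V

Round 1 fires r1, r6, r9, giving U2, L7, M.
Round 2 fires r2, r4, r8, giving P85, J9, K1.
Round 3 fires r7, giving F6.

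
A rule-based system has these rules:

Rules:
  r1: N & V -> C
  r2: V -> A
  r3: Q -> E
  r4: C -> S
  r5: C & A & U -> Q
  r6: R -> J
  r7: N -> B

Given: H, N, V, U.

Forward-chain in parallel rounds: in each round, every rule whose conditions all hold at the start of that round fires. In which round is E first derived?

3

Round 1: r1 [N & V -> C]; r2 [V -> A]; r7 [N -> B]. Adds C, A, B.
Round 2: r4 [C -> S]; r5 [C & A & U -> Q]. Adds S, Q.
Round 3: r3 [Q -> E]. Adds E.
E first appears in round 3.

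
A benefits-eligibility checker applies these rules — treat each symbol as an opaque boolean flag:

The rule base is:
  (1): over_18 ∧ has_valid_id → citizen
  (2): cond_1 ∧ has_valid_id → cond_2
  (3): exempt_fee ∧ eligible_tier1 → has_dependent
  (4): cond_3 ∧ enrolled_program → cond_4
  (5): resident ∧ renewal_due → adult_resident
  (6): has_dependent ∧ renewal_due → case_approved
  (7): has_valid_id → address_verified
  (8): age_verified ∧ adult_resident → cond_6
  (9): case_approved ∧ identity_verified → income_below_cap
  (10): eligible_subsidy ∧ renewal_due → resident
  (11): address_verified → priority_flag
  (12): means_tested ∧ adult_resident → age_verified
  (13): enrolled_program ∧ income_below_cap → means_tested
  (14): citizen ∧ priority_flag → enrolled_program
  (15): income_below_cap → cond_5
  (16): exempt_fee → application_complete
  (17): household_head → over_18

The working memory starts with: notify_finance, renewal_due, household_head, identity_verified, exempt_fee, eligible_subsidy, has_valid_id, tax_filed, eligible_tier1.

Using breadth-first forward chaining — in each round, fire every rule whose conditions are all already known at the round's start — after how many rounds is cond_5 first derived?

[1] (3) [exempt_fee ∧ eligible_tier1 → has_dependent]; (7) [has_valid_id → address_verified]; (10) [eligible_subsidy ∧ renewal_due → resident]; (16) [exempt_fee → application_complete]; (17) [household_head → over_18]. ⇒ new: has_dependent, address_verified, resident, application_complete, over_18.
[2] (1) [over_18 ∧ has_valid_id → citizen]; (5) [resident ∧ renewal_due → adult_resident]; (6) [has_dependent ∧ renewal_due → case_approved]; (11) [address_verified → priority_flag]. ⇒ new: citizen, adult_resident, case_approved, priority_flag.
[3] (9) [case_approved ∧ identity_verified → income_below_cap]; (14) [citizen ∧ priority_flag → enrolled_program]. ⇒ new: income_below_cap, enrolled_program.
[4] (13) [enrolled_program ∧ income_below_cap → means_tested]; (15) [income_below_cap → cond_5]. ⇒ new: means_tested, cond_5.
cond_5 first appears in round 4.

4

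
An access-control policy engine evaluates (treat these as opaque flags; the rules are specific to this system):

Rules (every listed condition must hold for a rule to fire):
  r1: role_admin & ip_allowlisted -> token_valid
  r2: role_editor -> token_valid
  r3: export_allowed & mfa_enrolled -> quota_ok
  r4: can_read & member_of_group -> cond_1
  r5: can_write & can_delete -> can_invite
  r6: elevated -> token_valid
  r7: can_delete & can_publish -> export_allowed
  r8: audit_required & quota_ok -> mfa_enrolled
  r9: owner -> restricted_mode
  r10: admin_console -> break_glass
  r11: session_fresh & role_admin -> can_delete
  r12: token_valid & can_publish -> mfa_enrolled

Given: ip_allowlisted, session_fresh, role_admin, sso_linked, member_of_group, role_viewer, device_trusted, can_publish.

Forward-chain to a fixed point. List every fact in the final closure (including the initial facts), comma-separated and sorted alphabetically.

can_delete, can_publish, device_trusted, export_allowed, ip_allowlisted, member_of_group, mfa_enrolled, quota_ok, role_admin, role_viewer, session_fresh, sso_linked, token_valid

[1] r1 [role_admin & ip_allowlisted -> token_valid]; r11 [session_fresh & role_admin -> can_delete]. ⇒ new: token_valid, can_delete.
[2] r7 [can_delete & can_publish -> export_allowed]; r12 [token_valid & can_publish -> mfa_enrolled]. ⇒ new: export_allowed, mfa_enrolled.
[3] r3 [export_allowed & mfa_enrolled -> quota_ok]. ⇒ new: quota_ok.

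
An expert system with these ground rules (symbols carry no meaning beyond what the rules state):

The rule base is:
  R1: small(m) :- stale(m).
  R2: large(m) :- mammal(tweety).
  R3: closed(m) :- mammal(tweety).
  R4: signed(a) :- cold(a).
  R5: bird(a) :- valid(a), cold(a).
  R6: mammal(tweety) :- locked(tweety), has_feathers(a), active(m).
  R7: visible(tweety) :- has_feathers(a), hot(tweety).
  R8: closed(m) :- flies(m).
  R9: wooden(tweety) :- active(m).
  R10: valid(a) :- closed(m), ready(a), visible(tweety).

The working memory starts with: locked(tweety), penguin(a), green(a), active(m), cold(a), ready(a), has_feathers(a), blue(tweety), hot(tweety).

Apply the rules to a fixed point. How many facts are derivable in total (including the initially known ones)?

17

[1] R4 [signed(a) :- cold(a).]; R6 [mammal(tweety) :- locked(tweety), has_feathers(a), active(m).]; R7 [visible(tweety) :- has_feathers(a), hot(tweety).]; R9 [wooden(tweety) :- active(m).]. ⇒ new: signed(a), mammal(tweety), visible(tweety), wooden(tweety).
[2] R2 [large(m) :- mammal(tweety).]; R3 [closed(m) :- mammal(tweety).]. ⇒ new: large(m), closed(m).
[3] R10 [valid(a) :- closed(m), ready(a), visible(tweety).]. ⇒ new: valid(a).
[4] R5 [bird(a) :- valid(a), cold(a).]. ⇒ new: bird(a).
Closure: {active(m), bird(a), blue(tweety), closed(m), cold(a), green(a), has_feathers(a), hot(tweety), large(m), locked(tweety), mammal(tweety), penguin(a), ready(a), signed(a), valid(a), visible(tweety), wooden(tweety)} — 17 facts.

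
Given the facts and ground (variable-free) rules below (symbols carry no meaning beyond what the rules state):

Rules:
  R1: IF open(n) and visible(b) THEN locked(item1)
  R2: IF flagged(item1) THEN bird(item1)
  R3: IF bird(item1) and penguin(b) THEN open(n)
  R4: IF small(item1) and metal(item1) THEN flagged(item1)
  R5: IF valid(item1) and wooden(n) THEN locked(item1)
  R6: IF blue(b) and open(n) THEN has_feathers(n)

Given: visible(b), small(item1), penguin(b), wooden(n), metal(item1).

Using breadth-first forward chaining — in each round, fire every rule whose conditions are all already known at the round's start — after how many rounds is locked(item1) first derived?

4

Round 1 — R4, derive flagged(item1).
Round 2 — R2, derive bird(item1).
Round 3 — R3, derive open(n).
Round 4 — R1, derive locked(item1).
locked(item1) first appears in round 4.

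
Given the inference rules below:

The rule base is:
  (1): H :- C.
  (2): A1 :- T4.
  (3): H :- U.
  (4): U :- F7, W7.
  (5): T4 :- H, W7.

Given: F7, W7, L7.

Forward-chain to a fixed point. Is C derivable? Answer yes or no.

no

[1] (4) [U :- F7, W7.]. ⇒ new: U.
[2] (3) [H :- U.]. ⇒ new: H.
[3] (5) [T4 :- H, W7.]. ⇒ new: T4.
[4] (2) [A1 :- T4.]. ⇒ new: A1.
Fixed point reached. No rule has C as a consequent, and it is not given.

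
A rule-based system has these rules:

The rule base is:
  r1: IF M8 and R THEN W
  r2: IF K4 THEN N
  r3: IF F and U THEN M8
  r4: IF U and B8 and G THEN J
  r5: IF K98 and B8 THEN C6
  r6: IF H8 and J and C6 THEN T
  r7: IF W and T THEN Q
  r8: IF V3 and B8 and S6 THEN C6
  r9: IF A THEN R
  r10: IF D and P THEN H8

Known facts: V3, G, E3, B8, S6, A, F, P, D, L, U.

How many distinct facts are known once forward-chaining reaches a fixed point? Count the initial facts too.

19

Round 1: r3 [IF F and U THEN M8]; r4 [IF U and B8 and G THEN J]; r8 [IF V3 and B8 and S6 THEN C6]; r9 [IF A THEN R]; r10 [IF D and P THEN H8]. New: M8, J, C6, R, H8.
Round 2: r1 [IF M8 and R THEN W]; r6 [IF H8 and J and C6 THEN T]. New: W, T.
Round 3: r7 [IF W and T THEN Q]. New: Q.
Closure: {A, B8, C6, D, E3, F, G, H8, J, L, M8, P, Q, R, S6, T, U, V3, W} — 19 facts.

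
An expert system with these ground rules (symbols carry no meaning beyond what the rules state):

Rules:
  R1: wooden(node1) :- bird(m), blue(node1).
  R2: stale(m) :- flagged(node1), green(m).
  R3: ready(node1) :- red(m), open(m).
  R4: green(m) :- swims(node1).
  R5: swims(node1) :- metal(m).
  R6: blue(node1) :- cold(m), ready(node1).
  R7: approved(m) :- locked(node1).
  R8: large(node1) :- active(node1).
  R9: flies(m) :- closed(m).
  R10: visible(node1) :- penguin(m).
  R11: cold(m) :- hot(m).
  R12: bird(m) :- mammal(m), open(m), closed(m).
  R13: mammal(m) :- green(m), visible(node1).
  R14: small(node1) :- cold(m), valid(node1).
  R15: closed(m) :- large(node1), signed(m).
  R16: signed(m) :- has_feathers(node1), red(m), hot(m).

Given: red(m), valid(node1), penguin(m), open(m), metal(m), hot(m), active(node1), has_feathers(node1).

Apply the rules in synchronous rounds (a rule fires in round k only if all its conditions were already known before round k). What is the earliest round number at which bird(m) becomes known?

[1] R3 [ready(node1) :- red(m), open(m).]; R5 [swims(node1) :- metal(m).]; R8 [large(node1) :- active(node1).]; R10 [visible(node1) :- penguin(m).]; R11 [cold(m) :- hot(m).]; R16 [signed(m) :- has_feathers(node1), red(m), hot(m).]. ⇒ new: ready(node1), swims(node1), large(node1), visible(node1), cold(m), signed(m).
[2] R4 [green(m) :- swims(node1).]; R6 [blue(node1) :- cold(m), ready(node1).]; R14 [small(node1) :- cold(m), valid(node1).]; R15 [closed(m) :- large(node1), signed(m).]. ⇒ new: green(m), blue(node1), small(node1), closed(m).
[3] R9 [flies(m) :- closed(m).]; R13 [mammal(m) :- green(m), visible(node1).]. ⇒ new: flies(m), mammal(m).
[4] R12 [bird(m) :- mammal(m), open(m), closed(m).]. ⇒ new: bird(m).
bird(m) first appears in round 4.

4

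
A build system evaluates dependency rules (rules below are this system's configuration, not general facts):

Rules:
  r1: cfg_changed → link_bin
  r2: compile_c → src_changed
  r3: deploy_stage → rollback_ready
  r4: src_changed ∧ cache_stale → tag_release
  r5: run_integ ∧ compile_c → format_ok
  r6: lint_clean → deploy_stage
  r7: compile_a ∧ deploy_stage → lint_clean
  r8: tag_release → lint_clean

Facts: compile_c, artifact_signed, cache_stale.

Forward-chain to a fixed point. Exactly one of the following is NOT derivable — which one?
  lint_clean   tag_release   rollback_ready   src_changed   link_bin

Round 1: r2 [compile_c → src_changed]. Adds src_changed.
Round 2: r4 [src_changed ∧ cache_stale → tag_release]. Adds tag_release.
Round 3: r8 [tag_release → lint_clean]. Adds lint_clean.
Round 4: r6 [lint_clean → deploy_stage]. Adds deploy_stage.
Round 5: r3 [deploy_stage → rollback_ready]. Adds rollback_ready.
Derived: rollback_ready (round 5), tag_release (round 2), src_changed (round 1), lint_clean (round 3). link_bin never appears in any round.

link_bin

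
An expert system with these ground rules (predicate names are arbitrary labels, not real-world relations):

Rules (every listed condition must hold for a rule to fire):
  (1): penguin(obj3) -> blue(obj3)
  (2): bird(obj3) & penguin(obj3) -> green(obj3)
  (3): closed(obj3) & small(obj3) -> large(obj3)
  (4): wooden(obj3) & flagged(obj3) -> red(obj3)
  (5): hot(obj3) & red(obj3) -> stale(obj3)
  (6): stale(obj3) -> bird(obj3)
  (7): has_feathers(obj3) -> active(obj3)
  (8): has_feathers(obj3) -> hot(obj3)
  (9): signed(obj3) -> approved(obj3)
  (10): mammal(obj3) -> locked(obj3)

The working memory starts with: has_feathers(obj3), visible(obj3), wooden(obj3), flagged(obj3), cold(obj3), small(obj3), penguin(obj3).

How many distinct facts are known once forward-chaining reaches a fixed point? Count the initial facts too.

Round 1 fires (1), (4), (7), (8), giving blue(obj3), red(obj3), active(obj3), hot(obj3).
Round 2 fires (5), giving stale(obj3).
Round 3 fires (6), giving bird(obj3).
Round 4 fires (2), giving green(obj3).
Closure: {active(obj3), bird(obj3), blue(obj3), cold(obj3), flagged(obj3), green(obj3), has_feathers(obj3), hot(obj3), penguin(obj3), red(obj3), small(obj3), stale(obj3), visible(obj3), wooden(obj3)} — 14 facts.

14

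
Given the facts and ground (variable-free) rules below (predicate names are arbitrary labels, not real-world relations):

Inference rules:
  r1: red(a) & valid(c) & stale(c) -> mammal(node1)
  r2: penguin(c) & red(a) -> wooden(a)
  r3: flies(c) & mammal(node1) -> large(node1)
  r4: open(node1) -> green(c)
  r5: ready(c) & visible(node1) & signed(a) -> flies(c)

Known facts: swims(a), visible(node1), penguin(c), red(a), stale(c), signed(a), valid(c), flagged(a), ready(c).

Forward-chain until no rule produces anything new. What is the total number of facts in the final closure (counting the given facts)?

13

Round 1 fires r1, r2, r5, giving mammal(node1), wooden(a), flies(c).
Round 2 fires r3, giving large(node1).
Closure: {flagged(a), flies(c), large(node1), mammal(node1), penguin(c), ready(c), red(a), signed(a), stale(c), swims(a), valid(c), visible(node1), wooden(a)} — 13 facts.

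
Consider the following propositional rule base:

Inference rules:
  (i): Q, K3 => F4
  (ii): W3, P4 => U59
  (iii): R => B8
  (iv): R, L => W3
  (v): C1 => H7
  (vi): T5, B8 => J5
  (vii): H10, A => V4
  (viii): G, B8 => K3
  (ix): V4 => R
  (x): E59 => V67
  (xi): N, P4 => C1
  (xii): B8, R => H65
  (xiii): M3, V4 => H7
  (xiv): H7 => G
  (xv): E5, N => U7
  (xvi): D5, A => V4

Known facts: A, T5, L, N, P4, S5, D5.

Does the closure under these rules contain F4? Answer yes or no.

Round 1: (xi) [N, P4 => C1]; (xvi) [D5, A => V4]. Adds C1, V4.
Round 2: (v) [C1 => H7]; (ix) [V4 => R]. Adds H7, R.
Round 3: (iii) [R => B8]; (iv) [R, L => W3]; (xiv) [H7 => G]. Adds B8, W3, G.
Round 4: (ii) [W3, P4 => U59]; (vi) [T5, B8 => J5]; (viii) [G, B8 => K3]; (xii) [B8, R => H65]. Adds U59, J5, K3, H65.
Fixed point reached. F4 is concluded only by (i); (i) needs Q (never derived).

no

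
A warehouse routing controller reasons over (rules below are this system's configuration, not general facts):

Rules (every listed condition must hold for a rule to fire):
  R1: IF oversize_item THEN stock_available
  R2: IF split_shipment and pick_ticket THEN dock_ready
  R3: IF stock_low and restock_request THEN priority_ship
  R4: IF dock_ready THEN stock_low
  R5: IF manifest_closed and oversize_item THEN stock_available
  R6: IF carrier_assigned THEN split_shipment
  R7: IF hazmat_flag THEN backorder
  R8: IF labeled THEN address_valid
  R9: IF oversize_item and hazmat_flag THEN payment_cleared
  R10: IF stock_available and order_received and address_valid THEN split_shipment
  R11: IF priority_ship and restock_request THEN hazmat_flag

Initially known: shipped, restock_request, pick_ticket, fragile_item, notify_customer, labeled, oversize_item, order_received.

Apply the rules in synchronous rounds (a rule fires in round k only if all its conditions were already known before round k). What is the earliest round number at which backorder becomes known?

7

Round 1 fires R1, R8, giving stock_available, address_valid.
Round 2 fires R10, giving split_shipment.
Round 3 fires R2, giving dock_ready.
Round 4 fires R4, giving stock_low.
Round 5 fires R3, giving priority_ship.
Round 6 fires R11, giving hazmat_flag.
Round 7 fires R7, R9, giving backorder, payment_cleared.
backorder first appears in round 7.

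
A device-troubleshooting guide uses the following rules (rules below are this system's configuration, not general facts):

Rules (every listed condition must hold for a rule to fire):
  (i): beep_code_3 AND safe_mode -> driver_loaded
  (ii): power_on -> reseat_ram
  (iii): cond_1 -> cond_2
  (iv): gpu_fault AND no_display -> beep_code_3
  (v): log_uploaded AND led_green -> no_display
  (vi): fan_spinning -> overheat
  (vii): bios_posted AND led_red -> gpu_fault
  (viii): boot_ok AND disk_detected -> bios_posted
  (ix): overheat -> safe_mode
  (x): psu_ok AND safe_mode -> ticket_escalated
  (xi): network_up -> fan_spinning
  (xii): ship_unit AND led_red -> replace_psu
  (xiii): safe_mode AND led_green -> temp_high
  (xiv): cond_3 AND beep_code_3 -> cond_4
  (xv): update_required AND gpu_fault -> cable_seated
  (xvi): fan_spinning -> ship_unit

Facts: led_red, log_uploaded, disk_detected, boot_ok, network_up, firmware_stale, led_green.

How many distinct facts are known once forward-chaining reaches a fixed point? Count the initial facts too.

Round 1: (v) [log_uploaded AND led_green -> no_display]; (viii) [boot_ok AND disk_detected -> bios_posted]; (xi) [network_up -> fan_spinning]. Adds no_display, bios_posted, fan_spinning.
Round 2: (vi) [fan_spinning -> overheat]; (vii) [bios_posted AND led_red -> gpu_fault]; (xvi) [fan_spinning -> ship_unit]. Adds overheat, gpu_fault, ship_unit.
Round 3: (iv) [gpu_fault AND no_display -> beep_code_3]; (ix) [overheat -> safe_mode]; (xii) [ship_unit AND led_red -> replace_psu]. Adds beep_code_3, safe_mode, replace_psu.
Round 4: (i) [beep_code_3 AND safe_mode -> driver_loaded]; (xiii) [safe_mode AND led_green -> temp_high]. Adds driver_loaded, temp_high.
Closure: {beep_code_3, bios_posted, boot_ok, disk_detected, driver_loaded, fan_spinning, firmware_stale, gpu_fault, led_green, led_red, log_uploaded, network_up, no_display, overheat, replace_psu, safe_mode, ship_unit, temp_high} — 18 facts.

18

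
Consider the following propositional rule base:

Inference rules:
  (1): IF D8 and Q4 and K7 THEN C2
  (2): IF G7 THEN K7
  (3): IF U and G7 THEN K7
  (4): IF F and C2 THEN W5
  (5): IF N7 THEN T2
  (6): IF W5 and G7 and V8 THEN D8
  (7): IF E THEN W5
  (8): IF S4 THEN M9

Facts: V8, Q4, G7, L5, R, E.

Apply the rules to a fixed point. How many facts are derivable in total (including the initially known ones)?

Round 1: (2) [IF G7 THEN K7]; (7) [IF E THEN W5]. Adds K7, W5.
Round 2: (6) [IF W5 and G7 and V8 THEN D8]. Adds D8.
Round 3: (1) [IF D8 and Q4 and K7 THEN C2]. Adds C2.
Closure: {C2, D8, E, G7, K7, L5, Q4, R, V8, W5} — 10 facts.

10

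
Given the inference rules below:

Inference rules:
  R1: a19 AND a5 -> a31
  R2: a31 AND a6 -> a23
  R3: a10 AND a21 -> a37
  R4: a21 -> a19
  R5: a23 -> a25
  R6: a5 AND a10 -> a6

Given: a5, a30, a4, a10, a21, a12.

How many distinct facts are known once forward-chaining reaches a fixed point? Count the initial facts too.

Round 1 fires R3, R4, R6, giving a37, a19, a6.
Round 2 fires R1, giving a31.
Round 3 fires R2, giving a23.
Round 4 fires R5, giving a25.
Closure: {a10, a12, a19, a21, a23, a25, a30, a31, a37, a4, a5, a6} — 12 facts.

12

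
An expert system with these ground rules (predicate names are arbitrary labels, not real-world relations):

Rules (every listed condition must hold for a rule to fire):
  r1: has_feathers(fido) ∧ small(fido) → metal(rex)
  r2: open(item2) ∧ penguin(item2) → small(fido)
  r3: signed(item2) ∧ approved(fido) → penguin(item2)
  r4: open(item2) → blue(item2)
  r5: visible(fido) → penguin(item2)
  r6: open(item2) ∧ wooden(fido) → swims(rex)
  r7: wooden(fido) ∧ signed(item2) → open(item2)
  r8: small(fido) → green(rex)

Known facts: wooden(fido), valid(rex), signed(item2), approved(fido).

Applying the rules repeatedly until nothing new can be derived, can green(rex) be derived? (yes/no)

Round 1 fires r3, r7, giving penguin(item2), open(item2).
Round 2 fires r2, r4, r6, giving small(fido), blue(item2), swims(rex).
Round 3 fires r8, giving green(rex).
green(rex) appears in round 3, so it is derivable.

yes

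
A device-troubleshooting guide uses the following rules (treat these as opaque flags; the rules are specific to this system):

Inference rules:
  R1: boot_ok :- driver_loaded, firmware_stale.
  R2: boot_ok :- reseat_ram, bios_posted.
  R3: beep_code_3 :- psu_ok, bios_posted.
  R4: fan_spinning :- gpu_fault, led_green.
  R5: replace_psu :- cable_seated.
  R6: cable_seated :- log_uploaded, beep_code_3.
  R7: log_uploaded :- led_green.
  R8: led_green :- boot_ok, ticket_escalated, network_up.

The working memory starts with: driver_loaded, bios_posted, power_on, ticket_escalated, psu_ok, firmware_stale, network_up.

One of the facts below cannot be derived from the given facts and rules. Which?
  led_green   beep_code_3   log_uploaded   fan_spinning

fan_spinning

Round 1: R1 [boot_ok :- driver_loaded, firmware_stale.]; R3 [beep_code_3 :- psu_ok, bios_posted.]. Adds boot_ok, beep_code_3.
Round 2: R8 [led_green :- boot_ok, ticket_escalated, network_up.]. Adds led_green.
Round 3: R7 [log_uploaded :- led_green.]. Adds log_uploaded.
Round 4: R6 [cable_seated :- log_uploaded, beep_code_3.]. Adds cable_seated.
Round 5: R5 [replace_psu :- cable_seated.]. Adds replace_psu.
Derived: log_uploaded (round 3), beep_code_3 (round 1), led_green (round 2). fan_spinning never appears in any round.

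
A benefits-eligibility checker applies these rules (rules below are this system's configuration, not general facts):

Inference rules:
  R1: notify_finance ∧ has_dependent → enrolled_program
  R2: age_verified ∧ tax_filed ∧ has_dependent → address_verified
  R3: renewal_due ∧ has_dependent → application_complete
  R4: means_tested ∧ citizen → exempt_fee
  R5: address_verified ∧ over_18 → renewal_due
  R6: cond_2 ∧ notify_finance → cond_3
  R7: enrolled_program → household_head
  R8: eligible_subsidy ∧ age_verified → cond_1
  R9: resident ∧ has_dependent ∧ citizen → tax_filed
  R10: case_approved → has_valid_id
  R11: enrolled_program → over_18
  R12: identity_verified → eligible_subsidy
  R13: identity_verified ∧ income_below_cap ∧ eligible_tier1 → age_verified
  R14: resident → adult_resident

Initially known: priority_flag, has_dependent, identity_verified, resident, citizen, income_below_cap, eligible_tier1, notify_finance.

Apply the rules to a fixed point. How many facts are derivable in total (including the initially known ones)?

Round 1 — R1, R9, R12, R13, R14, derive enrolled_program, tax_filed, eligible_subsidy, age_verified, adult_resident.
Round 2 — R2, R7, R8, R11, derive address_verified, household_head, cond_1, over_18.
Round 3 — R5, derive renewal_due.
Round 4 — R3, derive application_complete.
Closure: {address_verified, adult_resident, age_verified, application_complete, citizen, cond_1, eligible_subsidy, eligible_tier1, enrolled_program, has_dependent, household_head, identity_verified, income_below_cap, notify_finance, over_18, priority_flag, renewal_due, resident, tax_filed} — 19 facts.

19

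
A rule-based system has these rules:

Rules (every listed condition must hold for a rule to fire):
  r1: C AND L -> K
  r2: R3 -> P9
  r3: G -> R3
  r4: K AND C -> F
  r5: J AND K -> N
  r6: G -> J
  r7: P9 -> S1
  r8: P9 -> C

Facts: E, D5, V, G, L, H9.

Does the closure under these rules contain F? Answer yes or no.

[1] r3 [G -> R3]; r6 [G -> J]. ⇒ new: R3, J.
[2] r2 [R3 -> P9]. ⇒ new: P9.
[3] r7 [P9 -> S1]; r8 [P9 -> C]. ⇒ new: S1, C.
[4] r1 [C AND L -> K]. ⇒ new: K.
[5] r4 [K AND C -> F]; r5 [J AND K -> N]. ⇒ new: F, N.
F appears in round 5, so it is derivable.

yes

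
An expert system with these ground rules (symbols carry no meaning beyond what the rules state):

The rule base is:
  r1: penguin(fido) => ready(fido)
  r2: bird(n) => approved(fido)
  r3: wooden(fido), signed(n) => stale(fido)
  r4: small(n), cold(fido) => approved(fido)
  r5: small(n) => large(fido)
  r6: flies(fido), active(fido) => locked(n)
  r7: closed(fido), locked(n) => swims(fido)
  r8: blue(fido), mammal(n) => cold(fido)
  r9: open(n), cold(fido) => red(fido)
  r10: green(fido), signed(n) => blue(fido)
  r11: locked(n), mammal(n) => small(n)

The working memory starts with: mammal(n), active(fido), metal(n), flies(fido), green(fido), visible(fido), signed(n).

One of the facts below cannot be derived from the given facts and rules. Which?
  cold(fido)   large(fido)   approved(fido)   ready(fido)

Round 1 — r6, r10, derive locked(n), blue(fido).
Round 2 — r8, r11, derive cold(fido), small(n).
Round 3 — r4, r5, derive approved(fido), large(fido).
Derived: large(fido) (round 3), approved(fido) (round 3), cold(fido) (round 2). ready(fido) never appears in any round.

ready(fido)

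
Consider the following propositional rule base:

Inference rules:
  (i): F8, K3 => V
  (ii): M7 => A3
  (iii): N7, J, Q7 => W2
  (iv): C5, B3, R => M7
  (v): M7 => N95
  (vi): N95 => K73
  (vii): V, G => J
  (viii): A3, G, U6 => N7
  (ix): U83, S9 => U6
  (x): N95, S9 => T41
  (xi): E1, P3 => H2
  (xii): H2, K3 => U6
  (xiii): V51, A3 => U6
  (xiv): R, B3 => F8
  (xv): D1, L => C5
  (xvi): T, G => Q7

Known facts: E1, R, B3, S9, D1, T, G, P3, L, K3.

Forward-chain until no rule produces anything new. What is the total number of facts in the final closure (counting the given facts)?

24

Round 1: (xi) [E1, P3 => H2]; (xiv) [R, B3 => F8]; (xv) [D1, L => C5]; (xvi) [T, G => Q7]. New: H2, F8, C5, Q7.
Round 2: (i) [F8, K3 => V]; (iv) [C5, B3, R => M7]; (xii) [H2, K3 => U6]. New: V, M7, U6.
Round 3: (ii) [M7 => A3]; (v) [M7 => N95]; (vii) [V, G => J]. New: A3, N95, J.
Round 4: (vi) [N95 => K73]; (viii) [A3, G, U6 => N7]; (x) [N95, S9 => T41]. New: K73, N7, T41.
Round 5: (iii) [N7, J, Q7 => W2]. New: W2.
Closure: {A3, B3, C5, D1, E1, F8, G, H2, J, K3, K73, L, M7, N7, N95, P3, Q7, R, S9, T, T41, U6, V, W2} — 24 facts.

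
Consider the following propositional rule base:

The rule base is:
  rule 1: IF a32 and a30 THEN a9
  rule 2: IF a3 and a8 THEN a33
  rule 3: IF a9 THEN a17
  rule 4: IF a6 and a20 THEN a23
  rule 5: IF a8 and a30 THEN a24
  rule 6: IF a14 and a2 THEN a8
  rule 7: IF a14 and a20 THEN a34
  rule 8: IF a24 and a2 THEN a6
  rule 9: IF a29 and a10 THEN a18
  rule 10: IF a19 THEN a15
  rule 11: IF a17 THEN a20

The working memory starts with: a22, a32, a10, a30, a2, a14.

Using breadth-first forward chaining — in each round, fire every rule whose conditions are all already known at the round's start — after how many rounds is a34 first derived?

Round 1 fires rule 1, rule 6, giving a9, a8.
Round 2 fires rule 3, rule 5, giving a17, a24.
Round 3 fires rule 8, rule 11, giving a6, a20.
Round 4 fires rule 4, rule 7, giving a23, a34.
a34 first appears in round 4.

4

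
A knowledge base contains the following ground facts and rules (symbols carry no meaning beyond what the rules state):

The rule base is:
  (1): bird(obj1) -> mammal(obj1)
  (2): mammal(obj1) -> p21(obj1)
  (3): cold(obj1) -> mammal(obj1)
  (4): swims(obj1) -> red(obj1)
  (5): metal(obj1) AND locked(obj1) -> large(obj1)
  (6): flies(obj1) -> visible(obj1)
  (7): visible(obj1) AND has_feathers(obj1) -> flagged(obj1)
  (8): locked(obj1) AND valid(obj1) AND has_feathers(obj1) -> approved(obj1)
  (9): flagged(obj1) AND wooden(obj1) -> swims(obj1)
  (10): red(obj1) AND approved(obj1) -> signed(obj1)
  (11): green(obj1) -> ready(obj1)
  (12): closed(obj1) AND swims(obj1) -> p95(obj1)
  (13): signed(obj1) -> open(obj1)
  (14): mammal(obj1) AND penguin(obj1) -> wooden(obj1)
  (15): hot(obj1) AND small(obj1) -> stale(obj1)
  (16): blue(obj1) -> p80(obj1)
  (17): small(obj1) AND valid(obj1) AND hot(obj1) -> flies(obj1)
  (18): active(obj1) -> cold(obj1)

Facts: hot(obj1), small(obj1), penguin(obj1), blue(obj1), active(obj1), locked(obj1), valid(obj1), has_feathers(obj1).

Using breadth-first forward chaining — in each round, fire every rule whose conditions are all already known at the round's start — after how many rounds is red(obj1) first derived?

5

Round 1 — (8), (15), (16), (17), (18), derive approved(obj1), stale(obj1), p80(obj1), flies(obj1), cold(obj1).
Round 2 — (3), (6), derive mammal(obj1), visible(obj1).
Round 3 — (2), (7), (14), derive p21(obj1), flagged(obj1), wooden(obj1).
Round 4 — (9), derive swims(obj1).
Round 5 — (4), derive red(obj1).
red(obj1) first appears in round 5.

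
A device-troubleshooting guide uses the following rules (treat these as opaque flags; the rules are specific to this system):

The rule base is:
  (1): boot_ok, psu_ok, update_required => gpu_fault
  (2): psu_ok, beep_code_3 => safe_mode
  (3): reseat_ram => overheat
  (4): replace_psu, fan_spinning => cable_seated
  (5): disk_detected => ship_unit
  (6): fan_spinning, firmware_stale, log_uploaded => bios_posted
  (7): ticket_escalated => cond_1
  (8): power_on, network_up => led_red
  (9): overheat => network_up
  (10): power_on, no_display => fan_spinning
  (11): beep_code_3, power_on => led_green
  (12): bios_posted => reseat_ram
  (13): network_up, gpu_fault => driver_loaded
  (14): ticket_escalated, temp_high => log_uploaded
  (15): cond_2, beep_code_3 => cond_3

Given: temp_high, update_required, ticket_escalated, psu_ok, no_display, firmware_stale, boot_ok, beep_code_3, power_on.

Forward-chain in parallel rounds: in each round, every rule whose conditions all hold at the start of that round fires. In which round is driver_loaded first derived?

6

Round 1 fires (1), (2), (7), (10), (11), (14), giving gpu_fault, safe_mode, cond_1, fan_spinning, led_green, log_uploaded.
Round 2 fires (6), giving bios_posted.
Round 3 fires (12), giving reseat_ram.
Round 4 fires (3), giving overheat.
Round 5 fires (9), giving network_up.
Round 6 fires (8), (13), giving led_red, driver_loaded.
driver_loaded first appears in round 6.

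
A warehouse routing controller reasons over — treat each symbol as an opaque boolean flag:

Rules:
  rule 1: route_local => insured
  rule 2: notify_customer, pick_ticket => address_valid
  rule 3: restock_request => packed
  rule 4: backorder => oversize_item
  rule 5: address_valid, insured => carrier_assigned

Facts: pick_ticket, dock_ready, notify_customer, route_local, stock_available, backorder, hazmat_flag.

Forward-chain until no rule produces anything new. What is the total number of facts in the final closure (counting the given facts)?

11

Round 1: rule 1 [route_local => insured]; rule 2 [notify_customer, pick_ticket => address_valid]; rule 4 [backorder => oversize_item]. New: insured, address_valid, oversize_item.
Round 2: rule 5 [address_valid, insured => carrier_assigned]. New: carrier_assigned.
Closure: {address_valid, backorder, carrier_assigned, dock_ready, hazmat_flag, insured, notify_customer, oversize_item, pick_ticket, route_local, stock_available} — 11 facts.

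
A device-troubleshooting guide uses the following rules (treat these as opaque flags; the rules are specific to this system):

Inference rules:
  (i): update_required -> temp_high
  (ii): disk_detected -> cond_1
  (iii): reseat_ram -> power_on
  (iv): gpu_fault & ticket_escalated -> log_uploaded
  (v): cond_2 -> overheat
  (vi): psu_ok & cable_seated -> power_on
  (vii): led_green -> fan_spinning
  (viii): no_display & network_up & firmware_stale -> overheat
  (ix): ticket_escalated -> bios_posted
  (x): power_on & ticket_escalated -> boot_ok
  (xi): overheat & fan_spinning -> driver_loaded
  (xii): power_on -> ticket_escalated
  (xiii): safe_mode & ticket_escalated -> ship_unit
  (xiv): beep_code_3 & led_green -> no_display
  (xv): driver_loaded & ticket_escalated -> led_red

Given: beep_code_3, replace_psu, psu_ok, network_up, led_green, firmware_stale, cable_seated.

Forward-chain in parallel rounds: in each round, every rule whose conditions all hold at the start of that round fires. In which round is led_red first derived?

4

[1] (vi) [psu_ok & cable_seated -> power_on]; (vii) [led_green -> fan_spinning]; (xiv) [beep_code_3 & led_green -> no_display]. ⇒ new: power_on, fan_spinning, no_display.
[2] (viii) [no_display & network_up & firmware_stale -> overheat]; (xii) [power_on -> ticket_escalated]. ⇒ new: overheat, ticket_escalated.
[3] (ix) [ticket_escalated -> bios_posted]; (x) [power_on & ticket_escalated -> boot_ok]; (xi) [overheat & fan_spinning -> driver_loaded]. ⇒ new: bios_posted, boot_ok, driver_loaded.
[4] (xv) [driver_loaded & ticket_escalated -> led_red]. ⇒ new: led_red.
led_red first appears in round 4.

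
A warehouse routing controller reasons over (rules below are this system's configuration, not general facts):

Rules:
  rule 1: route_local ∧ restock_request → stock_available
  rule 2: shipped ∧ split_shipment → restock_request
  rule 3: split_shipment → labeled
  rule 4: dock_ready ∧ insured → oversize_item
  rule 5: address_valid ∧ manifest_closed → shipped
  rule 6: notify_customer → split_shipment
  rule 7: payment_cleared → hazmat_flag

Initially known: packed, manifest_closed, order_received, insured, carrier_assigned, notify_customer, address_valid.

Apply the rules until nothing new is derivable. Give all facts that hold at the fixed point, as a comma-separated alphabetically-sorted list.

address_valid, carrier_assigned, insured, labeled, manifest_closed, notify_customer, order_received, packed, restock_request, shipped, split_shipment

Round 1 fires rule 5, rule 6, giving shipped, split_shipment.
Round 2 fires rule 2, rule 3, giving restock_request, labeled.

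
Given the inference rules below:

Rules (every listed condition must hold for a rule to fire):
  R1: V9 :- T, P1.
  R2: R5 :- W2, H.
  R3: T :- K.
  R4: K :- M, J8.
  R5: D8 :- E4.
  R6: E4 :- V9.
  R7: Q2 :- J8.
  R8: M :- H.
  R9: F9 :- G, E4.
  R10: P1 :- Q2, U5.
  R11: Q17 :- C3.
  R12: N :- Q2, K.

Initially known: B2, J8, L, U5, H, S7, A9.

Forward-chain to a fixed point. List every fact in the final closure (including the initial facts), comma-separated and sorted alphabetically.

A9, B2, D8, E4, H, J8, K, L, M, N, P1, Q2, S7, T, U5, V9

Round 1: R7 [Q2 :- J8.]; R8 [M :- H.]. Adds Q2, M.
Round 2: R4 [K :- M, J8.]; R10 [P1 :- Q2, U5.]. Adds K, P1.
Round 3: R3 [T :- K.]; R12 [N :- Q2, K.]. Adds T, N.
Round 4: R1 [V9 :- T, P1.]. Adds V9.
Round 5: R6 [E4 :- V9.]. Adds E4.
Round 6: R5 [D8 :- E4.]. Adds D8.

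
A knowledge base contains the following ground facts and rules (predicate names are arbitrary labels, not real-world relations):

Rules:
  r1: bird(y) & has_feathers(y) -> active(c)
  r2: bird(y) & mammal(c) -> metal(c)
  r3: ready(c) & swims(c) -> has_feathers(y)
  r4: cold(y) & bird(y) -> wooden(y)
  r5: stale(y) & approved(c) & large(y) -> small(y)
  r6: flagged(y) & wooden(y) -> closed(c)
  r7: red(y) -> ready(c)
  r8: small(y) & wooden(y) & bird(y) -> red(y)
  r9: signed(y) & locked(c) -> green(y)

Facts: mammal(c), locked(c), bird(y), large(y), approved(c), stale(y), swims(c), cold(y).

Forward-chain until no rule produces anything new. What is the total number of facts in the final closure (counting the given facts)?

15

[1] r2 [bird(y) & mammal(c) -> metal(c)]; r4 [cold(y) & bird(y) -> wooden(y)]; r5 [stale(y) & approved(c) & large(y) -> small(y)]. ⇒ new: metal(c), wooden(y), small(y).
[2] r8 [small(y) & wooden(y) & bird(y) -> red(y)]. ⇒ new: red(y).
[3] r7 [red(y) -> ready(c)]. ⇒ new: ready(c).
[4] r3 [ready(c) & swims(c) -> has_feathers(y)]. ⇒ new: has_feathers(y).
[5] r1 [bird(y) & has_feathers(y) -> active(c)]. ⇒ new: active(c).
Closure: {active(c), approved(c), bird(y), cold(y), has_feathers(y), large(y), locked(c), mammal(c), metal(c), ready(c), red(y), small(y), stale(y), swims(c), wooden(y)} — 15 facts.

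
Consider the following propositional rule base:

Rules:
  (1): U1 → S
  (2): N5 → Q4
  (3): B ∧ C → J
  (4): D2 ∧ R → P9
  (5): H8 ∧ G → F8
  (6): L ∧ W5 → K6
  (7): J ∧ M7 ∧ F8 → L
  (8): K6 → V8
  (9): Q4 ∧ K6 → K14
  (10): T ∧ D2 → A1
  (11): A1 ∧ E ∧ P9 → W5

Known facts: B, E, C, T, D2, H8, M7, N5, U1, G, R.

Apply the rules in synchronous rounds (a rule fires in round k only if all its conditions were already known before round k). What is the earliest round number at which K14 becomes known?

4

Round 1 — (1), (2), (3), (4), (5), (10), derive S, Q4, J, P9, F8, A1.
Round 2 — (7), (11), derive L, W5.
Round 3 — (6), derive K6.
Round 4 — (8), (9), derive V8, K14.
K14 first appears in round 4.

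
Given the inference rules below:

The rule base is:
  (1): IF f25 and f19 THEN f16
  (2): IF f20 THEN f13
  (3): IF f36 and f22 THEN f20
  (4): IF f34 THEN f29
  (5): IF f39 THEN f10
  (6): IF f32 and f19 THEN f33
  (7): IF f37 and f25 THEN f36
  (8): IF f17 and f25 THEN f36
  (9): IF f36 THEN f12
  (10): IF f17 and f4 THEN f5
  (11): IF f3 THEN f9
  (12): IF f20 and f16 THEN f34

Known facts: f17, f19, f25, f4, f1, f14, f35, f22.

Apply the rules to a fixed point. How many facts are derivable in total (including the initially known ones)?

[1] (1) [IF f25 and f19 THEN f16]; (8) [IF f17 and f25 THEN f36]; (10) [IF f17 and f4 THEN f5]. ⇒ new: f16, f36, f5.
[2] (3) [IF f36 and f22 THEN f20]; (9) [IF f36 THEN f12]. ⇒ new: f20, f12.
[3] (2) [IF f20 THEN f13]; (12) [IF f20 and f16 THEN f34]. ⇒ new: f13, f34.
[4] (4) [IF f34 THEN f29]. ⇒ new: f29.
Closure: {f1, f12, f13, f14, f16, f17, f19, f20, f22, f25, f29, f34, f35, f36, f4, f5} — 16 facts.

16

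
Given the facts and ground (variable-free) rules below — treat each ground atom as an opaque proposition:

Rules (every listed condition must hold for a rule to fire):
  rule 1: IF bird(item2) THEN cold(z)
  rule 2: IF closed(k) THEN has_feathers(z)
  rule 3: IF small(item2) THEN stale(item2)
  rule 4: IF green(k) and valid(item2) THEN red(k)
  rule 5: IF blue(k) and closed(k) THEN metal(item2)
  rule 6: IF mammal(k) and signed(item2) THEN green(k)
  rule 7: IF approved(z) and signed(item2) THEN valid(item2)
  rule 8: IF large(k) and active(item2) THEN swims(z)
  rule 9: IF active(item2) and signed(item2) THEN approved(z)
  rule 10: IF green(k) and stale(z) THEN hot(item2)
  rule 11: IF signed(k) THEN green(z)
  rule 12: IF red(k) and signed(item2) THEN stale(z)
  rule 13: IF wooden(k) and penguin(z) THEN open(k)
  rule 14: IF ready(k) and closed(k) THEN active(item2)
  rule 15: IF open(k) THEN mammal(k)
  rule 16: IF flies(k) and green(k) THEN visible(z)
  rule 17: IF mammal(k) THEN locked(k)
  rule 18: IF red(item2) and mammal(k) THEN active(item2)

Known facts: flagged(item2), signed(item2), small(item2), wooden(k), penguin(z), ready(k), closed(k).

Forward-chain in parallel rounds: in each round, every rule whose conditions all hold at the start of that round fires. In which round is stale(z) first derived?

5

Round 1: rule 2 [IF closed(k) THEN has_feathers(z)]; rule 3 [IF small(item2) THEN stale(item2)]; rule 13 [IF wooden(k) and penguin(z) THEN open(k)]; rule 14 [IF ready(k) and closed(k) THEN active(item2)]. New: has_feathers(z), stale(item2), open(k), active(item2).
Round 2: rule 9 [IF active(item2) and signed(item2) THEN approved(z)]; rule 15 [IF open(k) THEN mammal(k)]. New: approved(z), mammal(k).
Round 3: rule 6 [IF mammal(k) and signed(item2) THEN green(k)]; rule 7 [IF approved(z) and signed(item2) THEN valid(item2)]; rule 17 [IF mammal(k) THEN locked(k)]. New: green(k), valid(item2), locked(k).
Round 4: rule 4 [IF green(k) and valid(item2) THEN red(k)]. New: red(k).
Round 5: rule 12 [IF red(k) and signed(item2) THEN stale(z)]. New: stale(z).
stale(z) first appears in round 5.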